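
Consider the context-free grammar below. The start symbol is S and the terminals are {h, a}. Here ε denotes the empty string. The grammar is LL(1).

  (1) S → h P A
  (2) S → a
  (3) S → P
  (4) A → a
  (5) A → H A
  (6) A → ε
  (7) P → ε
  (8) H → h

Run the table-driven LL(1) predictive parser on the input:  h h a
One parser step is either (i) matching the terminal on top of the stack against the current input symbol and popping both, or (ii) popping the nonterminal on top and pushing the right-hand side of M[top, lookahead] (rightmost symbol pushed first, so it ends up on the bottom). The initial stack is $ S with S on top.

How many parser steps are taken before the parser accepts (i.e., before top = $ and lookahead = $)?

8

     Stack    Input    Action
  1  $ S      h h a $  expand S → h P A
  2  $ A P h  h h a $  match h
  3  $ A P    h a $    expand P → ε
  4  $ A      h a $    expand A → H A
  5  $ A H    h a $    expand H → h
  6  $ A h    h a $    match h
  7  $ A      a $      expand A → a
  8  $ a      a $      match a
Accept reached after 8 steps.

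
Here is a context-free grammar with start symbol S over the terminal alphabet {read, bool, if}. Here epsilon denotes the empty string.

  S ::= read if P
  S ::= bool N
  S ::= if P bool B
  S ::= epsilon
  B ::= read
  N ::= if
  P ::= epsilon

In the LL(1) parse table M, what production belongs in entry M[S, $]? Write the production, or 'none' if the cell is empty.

S ::= epsilon

FIRST(S): from S::=read if P we get {read}; from S::=bool N we get {bool}; from S::=if P bool B we get {if}; from S::=epsilon we get {epsilon}. So FIRST(S) = {epsilon, bool, if, read}.
FIRST(B): from B::=read we get {read}. So FIRST(B) = {read}.
FIRST(N): from N::=if we get {if}. So FIRST(N) = {if}.
FIRST(P): from P::=epsilon we get {epsilon}. So FIRST(P) = {epsilon}.
FOLLOW(S) includes $ since S is the start symbol.
FOLLOW(S): S appears on no right-hand side. Thus FOLLOW(S) = {$}.
For S ::= read if P: FIRST(read if P) = {read}, so it goes in M[S, t] for t ∈ {read}.
For S ::= bool N: FIRST(bool N) = {bool}, so it goes in M[S, t] for t ∈ {bool}.
For S ::= if P bool B: FIRST(if P bool B) = {if}, so it goes in M[S, t] for t ∈ {if}.
For S ::= epsilon: FIRST(epsilon) = {epsilon}, so it goes in M[S, t] for t ∈ {}; since epsilon ∈ FIRST, also for every t ∈ FOLLOW(S) = {$}.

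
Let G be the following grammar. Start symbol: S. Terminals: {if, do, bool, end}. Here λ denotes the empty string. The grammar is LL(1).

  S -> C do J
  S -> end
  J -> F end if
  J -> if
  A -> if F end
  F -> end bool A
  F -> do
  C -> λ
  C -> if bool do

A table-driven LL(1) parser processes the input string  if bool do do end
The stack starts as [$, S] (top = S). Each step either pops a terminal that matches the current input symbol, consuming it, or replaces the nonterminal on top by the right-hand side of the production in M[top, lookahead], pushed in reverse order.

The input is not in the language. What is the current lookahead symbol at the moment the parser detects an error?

step 1: stack=$ S  input=if bool do do end $  — expand S -> C do J
step 2: stack=$ J do C  input=if bool do do end $  — expand C -> if bool do
step 3: stack=$ J do do bool if  input=if bool do do end $  — match if
step 4: stack=$ J do do bool  input=bool do do end $  — match bool
step 5: stack=$ J do do  input=do do end $  — match do
step 6: stack=$ J do  input=do end $  — match do
step 7: stack=$ J  input=end $  — expand J -> F end if
step 8: stack=$ if end F  input=end $  — expand F -> end bool A
step 9: stack=$ if end A bool end  input=end $  — match end
step 10: stack=$ if end A bool  input=$  — error: top is terminal bool but lookahead is $

$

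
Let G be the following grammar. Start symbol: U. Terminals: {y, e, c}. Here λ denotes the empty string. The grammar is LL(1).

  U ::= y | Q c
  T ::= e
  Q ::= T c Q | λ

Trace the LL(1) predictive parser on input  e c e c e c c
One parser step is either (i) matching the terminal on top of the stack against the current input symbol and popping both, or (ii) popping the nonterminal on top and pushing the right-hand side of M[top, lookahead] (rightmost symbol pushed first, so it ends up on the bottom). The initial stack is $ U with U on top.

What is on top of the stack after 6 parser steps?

     Stack      Input            Action
  1  $ U        e c e c e c c $  expand U ::= Q c
  2  $ c Q      e c e c e c c $  expand Q ::= T c Q
  3  $ c Q c T  e c e c e c c $  expand T ::= e
  4  $ c Q c e  e c e c e c c $  match e
  5  $ c Q c    c e c e c c $    match c
  6  $ c Q      e c e c c $      expand Q ::= T c Q
Stack after step 6: $ c Q c T (top = T).

T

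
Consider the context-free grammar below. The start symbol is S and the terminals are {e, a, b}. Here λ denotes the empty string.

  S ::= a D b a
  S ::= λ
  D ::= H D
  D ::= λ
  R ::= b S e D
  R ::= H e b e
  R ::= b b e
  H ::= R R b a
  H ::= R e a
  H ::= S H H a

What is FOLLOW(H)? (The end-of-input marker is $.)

FIRST(S) = {λ, a}
FIRST(D) = {λ, a, b}  (via H D)
FIRST(R) = {a, b}  (via H e b e)
FIRST(H) = {a, b}  (via R R b a, R e a, S H H a)
FOLLOW(S) includes $ since S is the start symbol.
FOLLOW(S): in R::=b S e D, S is followed by e D with FIRST {e}; in H::=S H H a, S is followed by H H a with FIRST {a, b}. Thus FOLLOW(S) = {$, a, b, e}.
FOLLOW(R): in H::=R R b a (occurrence 1), R is followed by R b a with FIRST {a, b}; in H::=R R b a (occurrence 2), R is followed by b a with FIRST {b}; in H::=R e a, R is followed by e a with FIRST {e}. Thus FOLLOW(R) = {a, b, e}.
FOLLOW(D): in S::=a D b a, D is followed by b a with FIRST {b}; in D::=H D, the suffix after D is empty (adds nothing new); in R::=b S e D, the suffix after D is empty, so FOLLOW(D) ⊇ FOLLOW(R) = {a, b, e}. Thus FOLLOW(D) = {a, b, e}.
FOLLOW(H): in D::=H D, H is followed by D with FIRST {λ, a, b}; in D::=H D, the suffix after H is nullable, so FOLLOW(H) ⊇ FOLLOW(D) = {a, b, e}; in R::=H e b e, H is followed by e b e with FIRST {e}; in H::=S H H a (occurrence 1), H is followed by H a with FIRST {a, b}; in H::=S H H a (occurrence 2), H is followed by a with FIRST {a}. Thus FOLLOW(H) = {a, b, e}.

{a, b, e}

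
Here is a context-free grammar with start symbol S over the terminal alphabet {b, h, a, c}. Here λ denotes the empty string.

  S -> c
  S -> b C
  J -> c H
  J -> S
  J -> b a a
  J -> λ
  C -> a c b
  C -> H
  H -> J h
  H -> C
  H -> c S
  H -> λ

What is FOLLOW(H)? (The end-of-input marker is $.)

{$, h}

FIRST(S) = {b, c}
FIRST(J) = {λ, b, c}  (via S)
FIRST(C) = {λ, a, b, c, h}  (via H)
FIRST(H) = {λ, a, b, c, h}  (via J h, C)
FOLLOW(S) includes $ since S is the start symbol.
FOLLOW(J): in H->J h, J is followed by h with FIRST {h}. Thus FOLLOW(J) = {h}.
FOLLOW(S): in J->S, the suffix after S is empty, so FOLLOW(S) ⊇ FOLLOW(J) = {h}; in H->c S, the suffix after S is empty, so FOLLOW(S) ⊇ FOLLOW(H) = {$, h}. Thus FOLLOW(S) = {$, h}.
FOLLOW(C): in S->b C, the suffix after C is empty, so FOLLOW(C) ⊇ FOLLOW(S) = {$, h}; in H->C, the suffix after C is empty, so FOLLOW(C) ⊇ FOLLOW(H) = {$, h}. Thus FOLLOW(C) = {$, h}.
FOLLOW(H): in J->c H, the suffix after H is empty, so FOLLOW(H) ⊇ FOLLOW(J) = {h}; in C->H, the suffix after H is empty, so FOLLOW(H) ⊇ FOLLOW(C) = {$, h}. Thus FOLLOW(H) = {$, h}.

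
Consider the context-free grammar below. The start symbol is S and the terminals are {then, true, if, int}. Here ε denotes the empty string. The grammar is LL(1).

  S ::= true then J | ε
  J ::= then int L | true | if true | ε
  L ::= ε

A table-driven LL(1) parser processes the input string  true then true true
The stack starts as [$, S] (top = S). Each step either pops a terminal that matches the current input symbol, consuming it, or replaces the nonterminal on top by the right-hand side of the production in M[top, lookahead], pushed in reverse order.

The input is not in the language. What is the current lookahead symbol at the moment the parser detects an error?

     Stack          Input                  Action
  1  $ S            true then true true $  expand S ::= true then J
  2  $ J then true  true then true true $  match true
  3  $ J then       then true true $       match then
  4  $ J            true true $            expand J ::= true
  5  $ true         true true $            match true
  6  $              true $                 error: stack empty but input remains

true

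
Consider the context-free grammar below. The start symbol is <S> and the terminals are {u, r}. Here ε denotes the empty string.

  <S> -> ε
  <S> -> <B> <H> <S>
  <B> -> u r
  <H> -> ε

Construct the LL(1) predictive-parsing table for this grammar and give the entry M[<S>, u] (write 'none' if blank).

FIRST(<B>): from <B>->u r we get {u}. So FIRST(<B>) = {u}.
FIRST(<H>): from <H>->ε we get {ε}. So FIRST(<H>) = {ε}.
FIRST(<S>): from <S>->ε we get {ε}; from <S>-><B> <H> <S> we get {u}. So FIRST(<S>) = {ε, u}.
FOLLOW(<S>) includes $ since <S> is the start symbol.
FOLLOW(<S>): in <S>-><B> <H> <S>, the suffix after <S> is empty (adds nothing new). Thus FOLLOW(<S>) = {$}.
For <S> -> ε: FIRST(ε) = {ε}, so it goes in M[<S>, t] for t ∈ {}; since ε ∈ FIRST, also for every t ∈ FOLLOW(<S>) = {$}.
For <S> -> <B> <H> <S>: FIRST(<B> <H> <S>) = {u}, so it goes in M[<S>, t] for t ∈ {u}.

<S> -> <B> <H> <S>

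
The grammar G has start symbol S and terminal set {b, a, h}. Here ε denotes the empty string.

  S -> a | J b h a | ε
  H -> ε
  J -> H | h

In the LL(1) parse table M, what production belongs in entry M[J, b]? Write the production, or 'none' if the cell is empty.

J -> H

FIRST(H): from H->ε we get {ε}. So FIRST(H) = {ε}.
FIRST(J): from J->H we get {ε}; from J->h we get {h}. So FIRST(J) = {ε, h}.
FIRST(S): from S->a we get {a}; from S->J b h a we get {b, h}; from S->ε we get {ε}. So FIRST(S) = {ε, a, b, h}.
FOLLOW(S) includes $ since S is the start symbol.
FOLLOW(J): in S->J b h a, J is followed by b h a with FIRST {b}. Thus FOLLOW(J) = {b}.
For J -> H: FIRST(H) = {ε}, so it goes in M[J, t] for t ∈ {}; since ε ∈ FIRST, also for every t ∈ FOLLOW(J) = {b}.
For J -> h: FIRST(h) = {h}, so it goes in M[J, t] for t ∈ {h}.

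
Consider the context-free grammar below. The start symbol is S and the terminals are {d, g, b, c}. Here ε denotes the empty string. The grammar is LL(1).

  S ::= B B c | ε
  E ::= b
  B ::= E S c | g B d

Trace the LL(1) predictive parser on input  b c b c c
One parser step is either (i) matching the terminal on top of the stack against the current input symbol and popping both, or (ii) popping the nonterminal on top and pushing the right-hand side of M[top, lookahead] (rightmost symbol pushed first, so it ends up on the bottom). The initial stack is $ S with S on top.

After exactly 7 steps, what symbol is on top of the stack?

step 1: stack=$ S  input=b c b c c $  — expand S ::= B B c
step 2: stack=$ c B B  input=b c b c c $  — expand B ::= E S c
step 3: stack=$ c B c S E  input=b c b c c $  — expand E ::= b
step 4: stack=$ c B c S b  input=b c b c c $  — match b
step 5: stack=$ c B c S  input=c b c c $  — expand S ::= ε
step 6: stack=$ c B c  input=c b c c $  — match c
step 7: stack=$ c B  input=b c c $  — expand B ::= E S c
Stack after step 7: $ c c S E (top = E).

E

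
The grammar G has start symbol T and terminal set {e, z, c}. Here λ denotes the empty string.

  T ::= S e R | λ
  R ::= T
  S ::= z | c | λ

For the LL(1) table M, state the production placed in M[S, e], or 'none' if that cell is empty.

S ::= λ

FIRST(S) = {λ, c, z}
FIRST(T) = {λ, c, e, z}  (via S e R)
FIRST(R) = {λ, c, e, z}  (via T)
FOLLOW(T) includes $ since T is the start symbol.
FOLLOW(S): in T::=S e R, S is followed by e R with FIRST {e}. Thus FOLLOW(S) = {e}.
For S ::= z: FIRST(z) = {z}, so it goes in M[S, t] for t ∈ {z}.
For S ::= c: FIRST(c) = {c}, so it goes in M[S, t] for t ∈ {c}.
For S ::= λ: FIRST(λ) = {λ}, so it goes in M[S, t] for t ∈ {}; since λ ∈ FIRST, also for every t ∈ FOLLOW(S) = {e}.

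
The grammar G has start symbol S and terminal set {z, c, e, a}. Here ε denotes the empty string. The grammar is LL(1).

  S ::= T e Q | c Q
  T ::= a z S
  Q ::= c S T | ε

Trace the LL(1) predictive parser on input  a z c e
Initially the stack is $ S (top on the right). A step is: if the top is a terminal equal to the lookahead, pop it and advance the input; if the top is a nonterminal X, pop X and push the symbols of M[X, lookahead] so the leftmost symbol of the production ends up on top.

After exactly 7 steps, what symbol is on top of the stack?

e

step 1: stack=$ S  input=a z c e $  — expand S ::= T e Q
step 2: stack=$ Q e T  input=a z c e $  — expand T ::= a z S
step 3: stack=$ Q e S z a  input=a z c e $  — match a
step 4: stack=$ Q e S z  input=z c e $  — match z
step 5: stack=$ Q e S  input=c e $  — expand S ::= c Q
step 6: stack=$ Q e Q c  input=c e $  — match c
step 7: stack=$ Q e Q  input=e $  — expand Q ::= ε
Stack after step 7: $ Q e (top = e).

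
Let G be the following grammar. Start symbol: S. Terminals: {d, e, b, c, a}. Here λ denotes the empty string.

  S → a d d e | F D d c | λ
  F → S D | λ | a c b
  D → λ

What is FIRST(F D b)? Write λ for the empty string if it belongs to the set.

{a, b, d}

FIRST(D) = {λ}
FIRST(S) = {λ, a, d}  (via F D d c)
FIRST(F) = {λ, a, d}  (via S D)
FIRST(F D b): take FIRST of each symbol in turn, carrying on past any symbol whose FIRST contains λ; result {a, b, d}.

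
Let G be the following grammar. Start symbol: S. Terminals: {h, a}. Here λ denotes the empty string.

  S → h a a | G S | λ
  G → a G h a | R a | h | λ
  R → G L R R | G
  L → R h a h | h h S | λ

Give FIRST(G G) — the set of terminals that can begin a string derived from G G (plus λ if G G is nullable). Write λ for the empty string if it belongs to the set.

{λ, a, h}

FIRST(S): from S→h a a we get {h}; from S→G S we get {λ, a, h}; from S→λ we get {λ}. So FIRST(S) = {λ, a, h}.
FIRST(G): from G→a G h a we get {a}; from G→R a we get {a, h}; from G→h we get {h}; from G→λ we get {λ}. So FIRST(G) = {λ, a, h}.
FIRST(R): from R→G L R R we get {λ, a, h}; from R→G we get {λ, a, h}. So FIRST(R) = {λ, a, h}.
FIRST(L): from L→R h a h we get {a, h}; from L→h h S we get {h}; from L→λ we get {λ}. So FIRST(L) = {λ, a, h}.
FIRST(G G): take FIRST of each symbol in turn, carrying on past any symbol whose FIRST contains λ; result {λ, a, h}.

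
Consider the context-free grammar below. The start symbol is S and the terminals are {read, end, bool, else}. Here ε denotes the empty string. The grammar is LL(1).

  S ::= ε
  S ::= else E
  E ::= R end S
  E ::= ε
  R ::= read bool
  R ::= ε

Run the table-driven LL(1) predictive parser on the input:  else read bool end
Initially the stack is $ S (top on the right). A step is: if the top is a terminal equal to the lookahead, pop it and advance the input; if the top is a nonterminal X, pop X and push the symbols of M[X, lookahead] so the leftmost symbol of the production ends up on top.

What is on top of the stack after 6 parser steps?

end

     Stack              Input                 Action
  1  $ S                else read bool end $  expand S ::= else E
  2  $ E else           else read bool end $  match else
  3  $ E                read bool end $       expand E ::= R end S
  4  $ S end R          read bool end $       expand R ::= read bool
  5  $ S end bool read  read bool end $       match read
  6  $ S end bool       bool end $            match bool
Stack after step 6: $ S end (top = end).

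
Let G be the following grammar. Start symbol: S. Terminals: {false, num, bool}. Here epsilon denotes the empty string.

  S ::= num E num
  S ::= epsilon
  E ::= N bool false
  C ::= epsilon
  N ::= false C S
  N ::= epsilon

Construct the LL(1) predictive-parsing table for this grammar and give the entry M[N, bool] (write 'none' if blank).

N ::= epsilon

FIRST(S) = {epsilon, num}
FIRST(C) = {epsilon}
FIRST(N) = {epsilon, false}
FIRST(E) = {bool, false}  (via N bool false)
FOLLOW(S) includes $ since S is the start symbol.
FOLLOW(N): in E::=N bool false, N is followed by bool false with FIRST {bool}. Thus FOLLOW(N) = {bool}.
For N ::= false C S: FIRST(false C S) = {false}, so it goes in M[N, t] for t ∈ {false}.
For N ::= epsilon: FIRST(epsilon) = {epsilon}, so it goes in M[N, t] for t ∈ {}; since epsilon ∈ FIRST, also for every t ∈ FOLLOW(N) = {bool}.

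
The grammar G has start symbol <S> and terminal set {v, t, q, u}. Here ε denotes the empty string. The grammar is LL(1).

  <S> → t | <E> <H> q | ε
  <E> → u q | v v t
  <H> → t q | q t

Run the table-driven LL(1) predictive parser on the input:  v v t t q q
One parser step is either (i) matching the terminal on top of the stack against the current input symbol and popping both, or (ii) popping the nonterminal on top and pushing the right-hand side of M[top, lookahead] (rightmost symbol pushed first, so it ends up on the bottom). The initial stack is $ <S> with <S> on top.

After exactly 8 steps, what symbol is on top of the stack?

q

     Stack          Input          Action
  1  $ <S>          v v t t q q $  expand <S> → <E> <H> q
  2  $ q <H> <E>    v v t t q q $  expand <E> → v v t
  3  $ q <H> t v v  v v t t q q $  match v
  4  $ q <H> t v    v t t q q $    match v
  5  $ q <H> t      t t q q $      match t
  6  $ q <H>        t q q $        expand <H> → t q
  7  $ q q t        t q q $        match t
  8  $ q q          q q $          match q
Stack after step 8: $ q (top = q).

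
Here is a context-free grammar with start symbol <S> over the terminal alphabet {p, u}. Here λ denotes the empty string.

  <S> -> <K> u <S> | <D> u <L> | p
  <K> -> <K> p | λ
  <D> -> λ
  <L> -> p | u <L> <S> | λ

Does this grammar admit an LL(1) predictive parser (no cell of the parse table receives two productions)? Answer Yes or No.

FIRST(<S>) = {p, u}
FIRST(<K>) = {λ, p}
FIRST(<D>) = {λ}
FIRST(<L>) = {λ, p, u}
FOLLOW(<S>) = {$, p, u}
FOLLOW(<K>) = {p, u}
FOLLOW(<D>) = {u}
FOLLOW(<L>) = {$, p, u}
Cell M[<K>, p] receives both <K> -> <K> p and <K> -> λ — the grammar is not LL(1).

No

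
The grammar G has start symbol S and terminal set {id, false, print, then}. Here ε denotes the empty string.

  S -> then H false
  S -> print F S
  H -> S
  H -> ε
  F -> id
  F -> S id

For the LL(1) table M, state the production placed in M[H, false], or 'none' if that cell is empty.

H -> ε

FIRST(S): from S->then H false we get {then}; from S->print F S we get {print}. So FIRST(S) = {print, then}.
FIRST(H): from H->S we get {print, then}; from H->ε we get {ε}. So FIRST(H) = {ε, print, then}.
FIRST(F): from F->id we get {id}; from F->S id we get {print, then}. So FIRST(F) = {id, print, then}.
FOLLOW(S) includes $ since S is the start symbol.
FOLLOW(H): in S->then H false, H is followed by false with FIRST {false}. Thus FOLLOW(H) = {false}.
For H -> S: FIRST(S) = {print, then}, so it goes in M[H, t] for t ∈ {print, then}.
For H -> ε: FIRST(ε) = {ε}, so it goes in M[H, t] for t ∈ {}; since ε ∈ FIRST, also for every t ∈ FOLLOW(H) = {false}.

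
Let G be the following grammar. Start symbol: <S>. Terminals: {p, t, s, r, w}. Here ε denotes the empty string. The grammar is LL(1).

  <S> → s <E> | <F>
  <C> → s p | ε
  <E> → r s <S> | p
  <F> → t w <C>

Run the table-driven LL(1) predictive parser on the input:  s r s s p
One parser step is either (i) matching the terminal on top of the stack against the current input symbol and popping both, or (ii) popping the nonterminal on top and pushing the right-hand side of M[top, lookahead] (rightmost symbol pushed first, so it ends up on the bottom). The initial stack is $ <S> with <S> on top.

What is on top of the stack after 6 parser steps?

s

step 1: stack=$ <S>  input=s r s s p $  — expand <S> → s <E>
step 2: stack=$ <E> s  input=s r s s p $  — match s
step 3: stack=$ <E>  input=r s s p $  — expand <E> → r s <S>
step 4: stack=$ <S> s r  input=r s s p $  — match r
step 5: stack=$ <S> s  input=s s p $  — match s
step 6: stack=$ <S>  input=s p $  — expand <S> → s <E>
Stack after step 6: $ <E> s (top = s).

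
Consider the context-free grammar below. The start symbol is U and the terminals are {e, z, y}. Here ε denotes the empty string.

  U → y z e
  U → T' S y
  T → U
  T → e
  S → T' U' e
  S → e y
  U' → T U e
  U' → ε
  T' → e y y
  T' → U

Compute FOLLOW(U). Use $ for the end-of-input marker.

FIRST(U): from U→y z e we get {y}; from U→T' S y we get {e, y}. So FIRST(U) = {e, y}.
FIRST(T): from T→U we get {e, y}; from T→e we get {e}. So FIRST(T) = {e, y}.
FIRST(T'): from T'→e y y we get {e}; from T'→U we get {e, y}. So FIRST(T') = {e, y}.
FIRST(S): from S→T' U' e we get {e, y}; from S→e y we get {e}. So FIRST(S) = {e, y}.
FIRST(U'): from U'→T U e we get {e, y}; from U'→ε we get {ε}. So FIRST(U') = {ε, e, y}.
FOLLOW(U) includes $ since U is the start symbol.
FOLLOW(T): in U'→T U e, T is followed by U e with FIRST {e, y}. Thus FOLLOW(T) = {e, y}.
FOLLOW(S): in U→T' S y, S is followed by y with FIRST {y}. Thus FOLLOW(S) = {y}.
FOLLOW(U'): in S→T' U' e, U' is followed by e with FIRST {e}. Thus FOLLOW(U') = {e}.
FOLLOW(T'): in U→T' S y, T' is followed by S y with FIRST {e, y}; in S→T' U' e, T' is followed by U' e with FIRST {e, y}. Thus FOLLOW(T') = {e, y}.
FOLLOW(U): in T→U, the suffix after U is empty, so FOLLOW(U) ⊇ FOLLOW(T) = {e, y}; in U'→T U e, U is followed by e with FIRST {e}; in T'→U, the suffix after U is empty, so FOLLOW(U) ⊇ FOLLOW(T') = {e, y}. Thus FOLLOW(U) = {$, e, y}.

{$, e, y}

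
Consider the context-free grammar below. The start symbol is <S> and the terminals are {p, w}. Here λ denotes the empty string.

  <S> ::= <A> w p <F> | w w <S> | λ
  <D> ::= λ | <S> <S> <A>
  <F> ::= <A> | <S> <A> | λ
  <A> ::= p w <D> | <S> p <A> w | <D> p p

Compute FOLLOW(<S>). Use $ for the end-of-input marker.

FIRST(<S>): from <S>::=<A> w p <F> we get {p, w}; from <S>::=w w <S> we get {w}; from <S>::=λ we get {λ}. So FIRST(<S>) = {λ, p, w}.
FIRST(<D>): from <D>::=λ we get {λ}; from <D>::=<S> <S> <A> we get {p, w}. So FIRST(<D>) = {λ, p, w}.
FIRST(<A>): from <A>::=p w <D> we get {p}; from <A>::=<S> p <A> w we get {p, w}; from <A>::=<D> p p we get {p, w}. So FIRST(<A>) = {p, w}.
FIRST(<F>): from <F>::=<A> we get {p, w}; from <F>::=<S> <A> we get {p, w}; from <F>::=λ we get {λ}. So FIRST(<F>) = {λ, p, w}.
FOLLOW(<S>) includes $ since <S> is the start symbol.
FOLLOW(<S>): in <S>::=w w <S>, the suffix after <S> is empty (adds nothing new); in <D>::=<S> <S> <A> (occurrence 1), <S> is followed by <S> <A> with FIRST {p, w}; in <D>::=<S> <S> <A> (occurrence 2), <S> is followed by <A> with FIRST {p, w}; in <F>::=<S> <A>, <S> is followed by <A> with FIRST {p, w}; in <A>::=<S> p <A> w, <S> is followed by p <A> w with FIRST {p}. Thus FOLLOW(<S>) = {$, p, w}.
FOLLOW(<F>): in <S>::=<A> w p <F>, the suffix after <F> is empty, so FOLLOW(<F>) ⊇ FOLLOW(<S>) = {$, p, w}. Thus FOLLOW(<F>) = {$, p, w}.
FOLLOW(<D>): in <A>::=p w <D>, the suffix after <D> is empty, so FOLLOW(<D>) ⊇ FOLLOW(<A>) = {$, p, w}; in <A>::=<D> p p, <D> is followed by p p with FIRST {p}. Thus FOLLOW(<D>) = {$, p, w}.
FOLLOW(<A>): in <S>::=<A> w p <F>, <A> is followed by w p <F> with FIRST {w}; in <D>::=<S> <S> <A>, the suffix after <A> is empty, so FOLLOW(<A>) ⊇ FOLLOW(<D>) = {$, p, w}; in <F>::=<A>, the suffix after <A> is empty, so FOLLOW(<A>) ⊇ FOLLOW(<F>) = {$, p, w}; in <F>::=<S> <A>, the suffix after <A> is empty, so FOLLOW(<A>) ⊇ FOLLOW(<F>) = {$, p, w}; in <A>::=<S> p <A> w, <A> is followed by w with FIRST {w}. Thus FOLLOW(<A>) = {$, p, w}.

{$, p, w}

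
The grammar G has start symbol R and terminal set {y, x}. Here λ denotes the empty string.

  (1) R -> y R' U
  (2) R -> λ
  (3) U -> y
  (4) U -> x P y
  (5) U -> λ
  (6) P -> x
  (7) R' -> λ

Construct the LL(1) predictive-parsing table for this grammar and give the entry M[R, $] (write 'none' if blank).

R -> λ

FIRST(R): from R->y R' U we get {y}; from R->λ we get {λ}. So FIRST(R) = {λ, y}.
FIRST(U): from U->y we get {y}; from U->x P y we get {x}; from U->λ we get {λ}. So FIRST(U) = {λ, x, y}.
FIRST(P): from P->x we get {x}. So FIRST(P) = {x}.
FIRST(R'): from R'->λ we get {λ}. So FIRST(R') = {λ}.
FOLLOW(R) includes $ since R is the start symbol.
FOLLOW(R): R appears on no right-hand side. Thus FOLLOW(R) = {$}.
For R -> y R' U: FIRST(y R' U) = {y}, so it goes in M[R, t] for t ∈ {y}.
For R -> λ: FIRST(λ) = {λ}, so it goes in M[R, t] for t ∈ {}; since λ ∈ FIRST, also for every t ∈ FOLLOW(R) = {$}.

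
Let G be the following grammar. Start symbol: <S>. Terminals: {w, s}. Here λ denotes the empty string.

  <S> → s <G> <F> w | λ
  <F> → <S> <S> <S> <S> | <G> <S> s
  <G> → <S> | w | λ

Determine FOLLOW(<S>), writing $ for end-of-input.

{$, s, w}

FIRST(<S>): from <S>→s <G> <F> w we get {s}; from <S>→λ we get {λ}. So FIRST(<S>) = {λ, s}.
FIRST(<G>): from <G>→<S> we get {λ, s}; from <G>→w we get {w}; from <G>→λ we get {λ}. So FIRST(<G>) = {λ, s, w}.
FIRST(<F>): from <F>→<S> <S> <S> <S> we get {λ, s}; from <F>→<G> <S> s we get {s, w}. So FIRST(<F>) = {λ, s, w}.
FOLLOW(<S>) includes $ since <S> is the start symbol.
FOLLOW(<F>): in <S>→s <G> <F> w, <F> is followed by w with FIRST {w}. Thus FOLLOW(<F>) = {w}.
FOLLOW(<G>): in <S>→s <G> <F> w, <G> is followed by <F> w with FIRST {s, w}; in <F>→<G> <S> s, <G> is followed by <S> s with FIRST {s}. Thus FOLLOW(<G>) = {s, w}.
FOLLOW(<S>): in <F>→<S> <S> <S> <S> (occurrence 1), <S> is followed by <S> <S> <S> with FIRST {λ, s}; in <F>→<S> <S> <S> <S> (occurrence 1), the suffix after <S> is nullable, so FOLLOW(<S>) ⊇ FOLLOW(<F>) = {w}; in <F>→<S> <S> <S> <S> (occurrence 2), <S> is followed by <S> <S> with FIRST {λ, s}; in <F>→<S> <S> <S> <S> (occurrence 2), the suffix after <S> is nullable, so FOLLOW(<S>) ⊇ FOLLOW(<F>) = {w}; in <F>→<S> <S> <S> <S> (occurrence 3), <S> is followed by <S> with FIRST {λ, s}; in <F>→<S> <S> <S> <S> (occurrence 3), the suffix after <S> is nullable, so FOLLOW(<S>) ⊇ FOLLOW(<F>) = {w}; in <F>→<S> <S> <S> <S> (occurrence 4), the suffix after <S> is empty, so FOLLOW(<S>) ⊇ FOLLOW(<F>) = {w}; in <F>→<G> <S> s, <S> is followed by s with FIRST {s}; in <G>→<S>, the suffix after <S> is empty, so FOLLOW(<S>) ⊇ FOLLOW(<G>) = {s, w}. Thus FOLLOW(<S>) = {$, s, w}.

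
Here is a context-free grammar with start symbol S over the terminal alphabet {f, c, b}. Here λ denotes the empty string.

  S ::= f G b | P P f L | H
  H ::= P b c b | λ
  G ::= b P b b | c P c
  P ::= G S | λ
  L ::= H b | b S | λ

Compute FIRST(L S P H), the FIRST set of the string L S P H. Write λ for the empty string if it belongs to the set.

FIRST(G): from G::=b P b b we get {b}; from G::=c P c we get {c}. So FIRST(G) = {b, c}.
FIRST(P): from P::=G S we get {b, c}; from P::=λ we get {λ}. So FIRST(P) = {λ, b, c}.
FIRST(H): from H::=P b c b we get {b, c}; from H::=λ we get {λ}. So FIRST(H) = {λ, b, c}.
FIRST(S): from S::=f G b we get {f}; from S::=P P f L we get {b, c, f}; from S::=H we get {λ, b, c}. So FIRST(S) = {λ, b, c, f}.
FIRST(L): from L::=H b we get {b, c}; from L::=b S we get {b}; from L::=λ we get {λ}. So FIRST(L) = {λ, b, c}.
FIRST(L S P H): take FIRST of each symbol in turn, carrying on past any symbol whose FIRST contains λ; result {λ, b, c, f}.

{λ, b, c, f}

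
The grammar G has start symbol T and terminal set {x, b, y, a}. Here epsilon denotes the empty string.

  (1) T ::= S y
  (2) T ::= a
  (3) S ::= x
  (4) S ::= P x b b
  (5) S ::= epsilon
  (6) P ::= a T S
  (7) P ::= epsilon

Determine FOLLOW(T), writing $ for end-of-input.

{$, a, x}

FIRST(P) = {epsilon, a}
FIRST(S) = {epsilon, a, x}  (via P x b b)
FIRST(T) = {a, x, y}  (via S y)
FOLLOW(T) includes $ since T is the start symbol.
FOLLOW(P): in S::=P x b b, P is followed by x b b with FIRST {x}. Thus FOLLOW(P) = {x}.
FOLLOW(T): in P::=a T S, T is followed by S with FIRST {epsilon, a, x}; in P::=a T S, the suffix after T is nullable, so FOLLOW(T) ⊇ FOLLOW(P) = {x}. Thus FOLLOW(T) = {$, a, x}.
FOLLOW(S): in T::=S y, S is followed by y with FIRST {y}; in P::=a T S, the suffix after S is empty, so FOLLOW(S) ⊇ FOLLOW(P) = {x}. Thus FOLLOW(S) = {x, y}.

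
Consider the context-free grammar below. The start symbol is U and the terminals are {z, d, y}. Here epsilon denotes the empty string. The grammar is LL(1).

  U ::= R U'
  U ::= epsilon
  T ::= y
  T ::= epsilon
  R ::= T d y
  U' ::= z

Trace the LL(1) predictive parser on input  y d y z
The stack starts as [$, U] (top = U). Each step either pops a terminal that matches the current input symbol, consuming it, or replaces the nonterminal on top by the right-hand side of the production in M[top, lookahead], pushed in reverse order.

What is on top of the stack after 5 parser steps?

     Stack       Input      Action
  1  $ U         y d y z $  expand U ::= R U'
  2  $ U' R      y d y z $  expand R ::= T d y
  3  $ U' y d T  y d y z $  expand T ::= y
  4  $ U' y d y  y d y z $  match y
  5  $ U' y d    d y z $    match d
Stack after step 5: $ U' y (top = y).

y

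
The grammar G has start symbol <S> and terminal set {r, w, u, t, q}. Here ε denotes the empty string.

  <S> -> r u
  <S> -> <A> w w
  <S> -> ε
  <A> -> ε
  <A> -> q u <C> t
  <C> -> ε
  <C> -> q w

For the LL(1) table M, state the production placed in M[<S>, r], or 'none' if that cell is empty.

FIRST(<A>): from <A>->ε we get {ε}; from <A>->q u <C> t we get {q}. So FIRST(<A>) = {ε, q}.
FIRST(<C>): from <C>->ε we get {ε}; from <C>->q w we get {q}. So FIRST(<C>) = {ε, q}.
FIRST(<S>): from <S>->r u we get {r}; from <S>-><A> w w we get {q, w}; from <S>->ε we get {ε}. So FIRST(<S>) = {ε, q, r, w}.
FOLLOW(<S>) includes $ since <S> is the start symbol.
FOLLOW(<S>): <S> appears on no right-hand side. Thus FOLLOW(<S>) = {$}.
For <S> -> r u: FIRST(r u) = {r}, so it goes in M[<S>, t] for t ∈ {r}.
For <S> -> <A> w w: FIRST(<A> w w) = {q, w}, so it goes in M[<S>, t] for t ∈ {q, w}.
For <S> -> ε: FIRST(ε) = {ε}, so it goes in M[<S>, t] for t ∈ {}; since ε ∈ FIRST, also for every t ∈ FOLLOW(<S>) = {$}.

<S> -> r u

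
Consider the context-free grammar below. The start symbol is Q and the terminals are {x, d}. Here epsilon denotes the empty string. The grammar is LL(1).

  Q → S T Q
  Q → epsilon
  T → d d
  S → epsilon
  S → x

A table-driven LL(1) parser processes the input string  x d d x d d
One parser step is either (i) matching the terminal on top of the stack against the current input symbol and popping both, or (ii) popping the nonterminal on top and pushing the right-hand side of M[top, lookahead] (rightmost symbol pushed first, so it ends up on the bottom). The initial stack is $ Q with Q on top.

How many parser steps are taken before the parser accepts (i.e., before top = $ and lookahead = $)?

step 1: stack=$ Q  input=x d d x d d $  — expand Q → S T Q
step 2: stack=$ Q T S  input=x d d x d d $  — expand S → x
step 3: stack=$ Q T x  input=x d d x d d $  — match x
step 4: stack=$ Q T  input=d d x d d $  — expand T → d d
step 5: stack=$ Q d d  input=d d x d d $  — match d
step 6: stack=$ Q d  input=d x d d $  — match d
step 7: stack=$ Q  input=x d d $  — expand Q → S T Q
step 8: stack=$ Q T S  input=x d d $  — expand S → x
step 9: stack=$ Q T x  input=x d d $  — match x
step 10: stack=$ Q T  input=d d $  — expand T → d d
step 11: stack=$ Q d d  input=d d $  — match d
step 12: stack=$ Q d  input=d $  — match d
step 13: stack=$ Q  input=$  — expand Q → epsilon
Accept reached after 13 steps.

13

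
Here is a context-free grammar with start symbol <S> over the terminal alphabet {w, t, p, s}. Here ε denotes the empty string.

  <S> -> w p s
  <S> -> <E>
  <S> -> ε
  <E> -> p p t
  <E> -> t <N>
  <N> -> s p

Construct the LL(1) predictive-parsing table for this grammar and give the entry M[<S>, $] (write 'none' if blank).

<S> -> ε

FIRST(<E>): from <E>->p p t we get {p}; from <E>->t <N> we get {t}. So FIRST(<E>) = {p, t}.
FIRST(<N>): from <N>->s p we get {s}. So FIRST(<N>) = {s}.
FIRST(<S>): from <S>->w p s we get {w}; from <S>-><E> we get {p, t}; from <S>->ε we get {ε}. So FIRST(<S>) = {ε, p, t, w}.
FOLLOW(<S>) includes $ since <S> is the start symbol.
FOLLOW(<S>): <S> appears on no right-hand side. Thus FOLLOW(<S>) = {$}.
For <S> -> w p s: FIRST(w p s) = {w}, so it goes in M[<S>, t] for t ∈ {w}.
For <S> -> <E>: FIRST(<E>) = {p, t}, so it goes in M[<S>, t] for t ∈ {p, t}.
For <S> -> ε: FIRST(ε) = {ε}, so it goes in M[<S>, t] for t ∈ {}; since ε ∈ FIRST, also for every t ∈ FOLLOW(<S>) = {$}.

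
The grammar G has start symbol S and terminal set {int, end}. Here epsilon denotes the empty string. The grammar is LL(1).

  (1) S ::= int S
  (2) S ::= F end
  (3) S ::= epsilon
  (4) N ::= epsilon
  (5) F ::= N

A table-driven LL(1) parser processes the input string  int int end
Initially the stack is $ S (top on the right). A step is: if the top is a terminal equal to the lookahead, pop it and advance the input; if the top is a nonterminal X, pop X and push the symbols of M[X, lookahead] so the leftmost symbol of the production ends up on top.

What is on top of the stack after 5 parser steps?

step 1: stack=$ S  input=int int end $  — expand S ::= int S
step 2: stack=$ S int  input=int int end $  — match int
step 3: stack=$ S  input=int end $  — expand S ::= int S
step 4: stack=$ S int  input=int end $  — match int
step 5: stack=$ S  input=end $  — expand S ::= F end
Stack after step 5: $ end F (top = F).

F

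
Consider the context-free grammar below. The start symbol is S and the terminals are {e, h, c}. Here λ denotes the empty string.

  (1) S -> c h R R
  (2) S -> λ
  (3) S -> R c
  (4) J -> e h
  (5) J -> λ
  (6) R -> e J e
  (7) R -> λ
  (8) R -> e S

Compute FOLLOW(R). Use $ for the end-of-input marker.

{$, c, e}

FIRST(J): from J->e h we get {e}; from J->λ we get {λ}. So FIRST(J) = {λ, e}.
FIRST(R): from R->e J e we get {e}; from R->λ we get {λ}; from R->e S we get {e}. So FIRST(R) = {λ, e}.
FIRST(S): from S->c h R R we get {c}; from S->λ we get {λ}; from S->R c we get {c, e}. So FIRST(S) = {λ, c, e}.
FOLLOW(S) includes $ since S is the start symbol.
FOLLOW(J): in R->e J e, J is followed by e with FIRST {e}. Thus FOLLOW(J) = {e}.
FOLLOW(S): in R->e S, the suffix after S is empty, so FOLLOW(S) ⊇ FOLLOW(R) = {$, c, e}. Thus FOLLOW(S) = {$, c, e}.
FOLLOW(R): in S->c h R R (occurrence 1), R is followed by R with FIRST {λ, e}; in S->c h R R (occurrence 1), the suffix after R is nullable, so FOLLOW(R) ⊇ FOLLOW(S) = {$, c, e}; in S->c h R R (occurrence 2), the suffix after R is empty, so FOLLOW(R) ⊇ FOLLOW(S) = {$, c, e}; in S->R c, R is followed by c with FIRST {c}. Thus FOLLOW(R) = {$, c, e}.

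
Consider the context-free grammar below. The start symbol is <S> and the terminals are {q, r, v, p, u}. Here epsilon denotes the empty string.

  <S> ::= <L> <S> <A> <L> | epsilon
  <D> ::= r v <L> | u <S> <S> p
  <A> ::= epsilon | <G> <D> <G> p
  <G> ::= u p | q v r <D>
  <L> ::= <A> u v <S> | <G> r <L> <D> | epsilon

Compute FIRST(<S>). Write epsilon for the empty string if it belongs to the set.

FIRST(<D>): from <D>::=r v <L> we get {r}; from <D>::=u <S> <S> p we get {u}. So FIRST(<D>) = {r, u}.
FIRST(<G>): from <G>::=u p we get {u}; from <G>::=q v r <D> we get {q}. So FIRST(<G>) = {q, u}.
FIRST(<A>): from <A>::=epsilon we get {epsilon}; from <A>::=<G> <D> <G> p we get {q, u}. So FIRST(<A>) = {epsilon, q, u}.
FIRST(<L>): from <L>::=<A> u v <S> we get {q, u}; from <L>::=<G> r <L> <D> we get {q, u}; from <L>::=epsilon we get {epsilon}. So FIRST(<L>) = {epsilon, q, u}.
FIRST(<S>): from <S>::=<L> <S> <A> <L> we get {epsilon, q, u}; from <S>::=epsilon we get {epsilon}. So FIRST(<S>) = {epsilon, q, u}.

{epsilon, q, u}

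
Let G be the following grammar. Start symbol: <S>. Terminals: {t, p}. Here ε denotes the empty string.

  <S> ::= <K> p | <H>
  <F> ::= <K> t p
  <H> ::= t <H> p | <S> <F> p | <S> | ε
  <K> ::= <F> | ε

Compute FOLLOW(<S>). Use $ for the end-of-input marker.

FIRST(<S>): from <S>::=<K> p we get {p, t}; from <S>::=<H> we get {ε, p, t}. So FIRST(<S>) = {ε, p, t}.
FIRST(<F>): from <F>::=<K> t p we get {t}. So FIRST(<F>) = {t}.
FIRST(<H>): from <H>::=t <H> p we get {t}; from <H>::=<S> <F> p we get {p, t}; from <H>::=<S> we get {ε, p, t}; from <H>::=ε we get {ε}. So FIRST(<H>) = {ε, p, t}.
FIRST(<K>): from <K>::=<F> we get {t}; from <K>::=ε we get {ε}. So FIRST(<K>) = {ε, t}.
FOLLOW(<S>) includes $ since <S> is the start symbol.
FOLLOW(<K>): in <S>::=<K> p, <K> is followed by p with FIRST {p}; in <F>::=<K> t p, <K> is followed by t p with FIRST {t}. Thus FOLLOW(<K>) = {p, t}.
FOLLOW(<F>): in <H>::=<S> <F> p, <F> is followed by p with FIRST {p}; in <K>::=<F>, the suffix after <F> is empty, so FOLLOW(<F>) ⊇ FOLLOW(<K>) = {p, t}. Thus FOLLOW(<F>) = {p, t}.
FOLLOW(<S>): in <H>::=<S> <F> p, <S> is followed by <F> p with FIRST {t}; in <H>::=<S>, the suffix after <S> is empty, so FOLLOW(<S>) ⊇ FOLLOW(<H>) = {$, p, t}. Thus FOLLOW(<S>) = {$, p, t}.
FOLLOW(<H>): in <S>::=<H>, the suffix after <H> is empty, so FOLLOW(<H>) ⊇ FOLLOW(<S>) = {$, p, t}; in <H>::=t <H> p, <H> is followed by p with FIRST {p}. Thus FOLLOW(<H>) = {$, p, t}.

{$, p, t}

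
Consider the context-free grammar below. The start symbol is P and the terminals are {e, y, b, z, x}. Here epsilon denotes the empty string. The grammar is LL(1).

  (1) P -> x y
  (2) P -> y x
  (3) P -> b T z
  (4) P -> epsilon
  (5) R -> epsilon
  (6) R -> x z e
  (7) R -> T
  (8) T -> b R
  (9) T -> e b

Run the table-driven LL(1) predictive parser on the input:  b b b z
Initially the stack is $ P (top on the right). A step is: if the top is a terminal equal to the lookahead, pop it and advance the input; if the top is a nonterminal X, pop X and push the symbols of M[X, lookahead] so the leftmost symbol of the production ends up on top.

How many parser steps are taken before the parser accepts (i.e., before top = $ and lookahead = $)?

9

     Stack    Input      Action
  1  $ P      b b b z $  expand P -> b T z
  2  $ z T b  b b b z $  match b
  3  $ z T    b b z $    expand T -> b R
  4  $ z R b  b b z $    match b
  5  $ z R    b z $      expand R -> T
  6  $ z T    b z $      expand T -> b R
  7  $ z R b  b z $      match b
  8  $ z R    z $        expand R -> epsilon
  9  $ z      z $        match z
Accept reached after 9 steps.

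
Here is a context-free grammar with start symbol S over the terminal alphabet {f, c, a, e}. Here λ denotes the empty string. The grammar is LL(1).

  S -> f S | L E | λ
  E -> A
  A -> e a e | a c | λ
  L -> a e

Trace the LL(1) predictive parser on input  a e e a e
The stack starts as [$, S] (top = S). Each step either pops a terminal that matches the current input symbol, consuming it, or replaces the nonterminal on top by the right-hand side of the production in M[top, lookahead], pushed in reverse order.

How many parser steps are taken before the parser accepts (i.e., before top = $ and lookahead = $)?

step 1: stack=$ S  input=a e e a e $  — expand S -> L E
step 2: stack=$ E L  input=a e e a e $  — expand L -> a e
step 3: stack=$ E e a  input=a e e a e $  — match a
step 4: stack=$ E e  input=e e a e $  — match e
step 5: stack=$ E  input=e a e $  — expand E -> A
step 6: stack=$ A  input=e a e $  — expand A -> e a e
step 7: stack=$ e a e  input=e a e $  — match e
step 8: stack=$ e a  input=a e $  — match a
step 9: stack=$ e  input=e $  — match e
Accept reached after 9 steps.

9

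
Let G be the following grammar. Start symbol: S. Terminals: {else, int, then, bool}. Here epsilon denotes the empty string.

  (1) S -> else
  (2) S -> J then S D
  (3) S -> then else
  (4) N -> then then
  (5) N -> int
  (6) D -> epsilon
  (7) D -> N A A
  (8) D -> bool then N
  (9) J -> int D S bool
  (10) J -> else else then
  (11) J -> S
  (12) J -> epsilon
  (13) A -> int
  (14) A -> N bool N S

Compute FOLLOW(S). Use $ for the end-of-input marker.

{$, bool, else, int, then}

FIRST(N) = {int, then}
FIRST(D) = {epsilon, bool, int, then}  (via N A A)
FIRST(A) = {int, then}  (via N bool N S)
FIRST(S) = {else, int, then}  (via J then S D)
FIRST(J) = {epsilon, else, int, then}  (via S)
FOLLOW(S) includes $ since S is the start symbol.
FOLLOW(J): in S->J then S D, J is followed by then S D with FIRST {then}. Thus FOLLOW(J) = {then}.
FOLLOW(S): in S->J then S D, S is followed by D with FIRST {epsilon, bool, int, then}; in S->J then S D, the suffix after S is nullable (adds nothing new); in J->int D S bool, S is followed by bool with FIRST {bool}; in J->S, the suffix after S is empty, so FOLLOW(S) ⊇ FOLLOW(J) = {then}; in A->N bool N S, the suffix after S is empty, so FOLLOW(S) ⊇ FOLLOW(A) = {$, bool, else, int, then}. Thus FOLLOW(S) = {$, bool, else, int, then}.
FOLLOW(D): in S->J then S D, the suffix after D is empty, so FOLLOW(D) ⊇ FOLLOW(S) = {$, bool, else, int, then}; in J->int D S bool, D is followed by S bool with FIRST {else, int, then}. Thus FOLLOW(D) = {$, bool, else, int, then}.
FOLLOW(N): in D->N A A, N is followed by A A with FIRST {int, then}; in D->bool then N, the suffix after N is empty, so FOLLOW(N) ⊇ FOLLOW(D) = {$, bool, else, int, then}; in A->N bool N S (occurrence 1), N is followed by bool N S with FIRST {bool}; in A->N bool N S (occurrence 2), N is followed by S with FIRST {else, int, then}. Thus FOLLOW(N) = {$, bool, else, int, then}.
FOLLOW(A): in D->N A A (occurrence 1), A is followed by A with FIRST {int, then}; in D->N A A (occurrence 2), the suffix after A is empty, so FOLLOW(A) ⊇ FOLLOW(D) = {$, bool, else, int, then}. Thus FOLLOW(A) = {$, bool, else, int, then}.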